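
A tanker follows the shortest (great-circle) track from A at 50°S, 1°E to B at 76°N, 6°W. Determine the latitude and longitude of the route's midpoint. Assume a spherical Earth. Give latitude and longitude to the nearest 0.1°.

≈ 13.0°N, 0.9°W

Convert each endpoint to a unit vector on the sphere (x = cos φ cos λ, y = cos φ sin λ, z = sin φ).
The central angle between the endpoints is δ = arccos(p₁·p₂) ≈ 2.201 rad (126.1°).
Interpolate at f = 1/2 with slerp weights a = sin((1−f)δ)/sin δ ≈ 1.103, b = sin(fδ)/sin δ ≈ 1.103.
p = a·p₁ + b·p₂ ≈ (0.974, -0.016, 0.225); φ = arcsin(p_z) ≈ 13.02°, λ = atan2(p_y, p_x) ≈ -0.91°.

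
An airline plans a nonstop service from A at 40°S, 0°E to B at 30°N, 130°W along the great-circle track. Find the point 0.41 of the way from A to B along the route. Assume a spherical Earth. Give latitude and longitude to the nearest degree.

≈ 19°S, 62°W

Convert each endpoint to a unit vector on the sphere (x = cos φ cos λ, y = cos φ sin λ, z = sin φ).
The central angle between the endpoints is δ = arccos(p₁·p₂) ≈ 2.416 rad (138.4°).
Interpolate at f = 0.41 with slerp weights a = sin((1−f)δ)/sin δ ≈ 1.490, b = sin(fδ)/sin δ ≈ 1.260.
p = a·p₁ + b·p₂ ≈ (0.440, -0.836, -0.328); φ = arcsin(p_z) ≈ -19.16°, λ = atan2(p_y, p_x) ≈ -62.21°.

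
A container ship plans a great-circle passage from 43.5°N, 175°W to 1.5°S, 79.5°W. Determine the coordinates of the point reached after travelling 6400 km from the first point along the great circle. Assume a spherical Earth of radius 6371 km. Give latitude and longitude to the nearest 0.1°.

≈ 23.5°N, 108.2°W

Write both endpoints as unit vectors p₁, p₂ with components (cos φ cos λ, cos φ sin λ, sin φ).
The central angle between the endpoints is δ = arccos(p₁·p₂) ≈ 1.658 rad (95.0°). The total great-circle distance is δ·R ≈ 1.658 × 6371 ≈ 10566 km, so the target fraction is f = 6400/10566 ≈ 0.606.
Interpolate at f ≈ 0.606 with slerp weights a = sin((1−f)δ)/sin δ ≈ 0.611, b = sin(fδ)/sin δ ≈ 0.847.
p = a·p₁ + b·p₂ ≈ (-0.287, -0.871, 0.398); φ = arcsin(p_z) ≈ 23.46°, λ = atan2(p_y, p_x) ≈ -108.23°.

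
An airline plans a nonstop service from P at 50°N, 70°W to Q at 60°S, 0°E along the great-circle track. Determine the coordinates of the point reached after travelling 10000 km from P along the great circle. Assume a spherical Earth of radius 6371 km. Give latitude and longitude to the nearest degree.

Convert each endpoint to a unit vector on the sphere (x = cos φ cos λ, y = cos φ sin λ, z = sin φ).
The central angle between the endpoints is δ = arccos(p₁·p₂) ≈ 2.157 rad (123.6°). The total great-circle distance is δ·R ≈ 2.157 × 6371 ≈ 13744 km, so the target fraction is f = 10000/13744 ≈ 0.728.
Interpolate at f ≈ 0.728 with slerp weights a = sin((1−f)δ)/sin δ ≈ 0.666, b = sin(fδ)/sin δ ≈ 1.201.
p = a·p₁ + b·p₂ ≈ (0.747, -0.402, -0.530); φ = arcsin(p_z) ≈ -31.99°, λ = atan2(p_y, p_x) ≈ -28.30°.

≈ 32°S, 28°W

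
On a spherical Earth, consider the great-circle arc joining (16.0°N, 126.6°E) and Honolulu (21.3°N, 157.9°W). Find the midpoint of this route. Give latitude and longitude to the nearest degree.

Convert each endpoint to a unit vector on the sphere (x = cos φ cos λ, y = cos φ sin λ, z = sin φ).
The central angle between the endpoints is δ = arccos(p₁·p₂) ≈ 1.240 rad (71.1°).
Interpolate at f = 1/2 with slerp weights a = sin((1−f)δ)/sin δ ≈ 0.614, b = sin(fδ)/sin δ ≈ 0.614.
p = a·p₁ + b·p₂ ≈ (-0.883, 0.259, 0.393); φ = arcsin(p_z) ≈ 23.11°, λ = atan2(p_y, p_x) ≈ 163.66°.

≈ (23°N, 164°E)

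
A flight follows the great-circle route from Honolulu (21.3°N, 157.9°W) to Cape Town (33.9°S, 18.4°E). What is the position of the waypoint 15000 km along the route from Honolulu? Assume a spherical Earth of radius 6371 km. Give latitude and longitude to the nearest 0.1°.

≈ 63.8°S, 0.3°W

The haversine formula gives a central angle δ ≈ 2.914 rad (167.0°) between the endpoints. The total great-circle distance is δ·R ≈ 2.914 × 6371 ≈ 18568 km, so the target fraction is f = 15000/18568 ≈ 0.808.
Interpolate at f ≈ 0.808 with slerp weights a = sin((1−f)δ)/sin δ ≈ 2.358, b = sin(fδ)/sin δ ≈ 3.145.
p = a·p₁ + b·p₂ ≈ (0.441, -0.003, -0.897); φ = arcsin(p_z) ≈ -63.82°, λ = atan2(p_y, p_x) ≈ -0.35°.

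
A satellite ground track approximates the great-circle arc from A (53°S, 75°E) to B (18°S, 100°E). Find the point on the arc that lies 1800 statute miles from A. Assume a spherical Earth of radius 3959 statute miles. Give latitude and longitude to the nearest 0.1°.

≈ (30.7°S, 93.6°E)

Convert each endpoint to a unit vector on the sphere (x = cos φ cos λ, y = cos φ sin λ, z = sin φ).
The central angle between the endpoints is δ = arccos(p₁·p₂) ≈ 0.699 rad (40.0°). The total great-circle distance is δ·R ≈ 0.699 × 3959 ≈ 2767 mi, so the target fraction is f = 1800/2767 ≈ 0.651.
Interpolate at f ≈ 0.651 with slerp weights a = sin((1−f)δ)/sin δ ≈ 0.376, b = sin(fδ)/sin δ ≈ 0.683.
p = a·p₁ + b·p₂ ≈ (-0.054, 0.858, -0.511); φ = arcsin(p_z) ≈ -30.74°, λ = atan2(p_y, p_x) ≈ 93.61°.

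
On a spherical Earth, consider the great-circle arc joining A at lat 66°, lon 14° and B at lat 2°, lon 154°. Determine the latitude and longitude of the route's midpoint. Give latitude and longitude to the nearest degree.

Write both endpoints as unit vectors p₁, p₂ with components (cos φ cos λ, cos φ sin λ, sin φ).
The central angle between the endpoints is δ = arccos(p₁·p₂) ≈ 1.854 rad (106.2°).
Interpolate at f = 1/2 with slerp weights a = sin((1−f)δ)/sin δ ≈ 0.833, b = sin(fδ)/sin δ ≈ 0.833.
p = a·p₁ + b·p₂ ≈ (-0.420, 0.447, 0.790); φ = arcsin(p_z) ≈ 52.19°, λ = atan2(p_y, p_x) ≈ 133.19°.

≈ lat 52°, lon 133°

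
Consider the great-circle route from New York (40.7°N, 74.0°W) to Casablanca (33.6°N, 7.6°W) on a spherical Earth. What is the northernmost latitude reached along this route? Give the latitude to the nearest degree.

≈ 43°N

The great circle lies in the plane with unit normal n̂ = (p₁ × p₂)/|p₁ × p₂|.
Here n̂_z ≈ +0.733; the vertex latitude is φ_max = arccos|n̂_z| ≈ 42.9°.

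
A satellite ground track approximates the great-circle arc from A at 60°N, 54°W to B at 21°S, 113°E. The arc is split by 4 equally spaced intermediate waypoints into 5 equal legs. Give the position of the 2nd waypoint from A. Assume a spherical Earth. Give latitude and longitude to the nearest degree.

≈ 61°N, 92°E

Write both endpoints as unit vectors p₁, p₂ with components (cos φ cos λ, cos φ sin λ, sin φ).
The central angle between the endpoints is δ = arccos(p₁·p₂) ≈ 2.442 rad (139.9°).
Interpolate at f = 2/5 with slerp weights a = sin((1−f)δ)/sin δ ≈ 1.545, b = sin(fδ)/sin δ ≈ 1.287.
p = a·p₁ + b·p₂ ≈ (-0.016, 0.481, 0.876); φ = arcsin(p_z) ≈ 61.21°, λ = atan2(p_y, p_x) ≈ 91.86°.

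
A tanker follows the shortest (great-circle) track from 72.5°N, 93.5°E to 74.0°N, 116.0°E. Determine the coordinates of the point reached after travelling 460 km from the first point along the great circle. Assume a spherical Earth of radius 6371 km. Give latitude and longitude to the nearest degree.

From cos δ = sin φ₁ sin φ₂ + cos φ₁ cos φ₂ cos Δλ, the central angle is δ ≈ 0.115 rad (6.6°). The total great-circle distance is δ·R ≈ 0.115 × 6371 ≈ 735 km, so the target fraction is f = 460/735 ≈ 0.626.
Interpolate at f ≈ 0.626 with slerp weights a = sin((1−f)δ)/sin δ ≈ 0.375, b = sin(fδ)/sin δ ≈ 0.626.
p = a·p₁ + b·p₂ ≈ (-0.083, 0.268, 0.960); φ = arcsin(p_z) ≈ 73.73°, λ = atan2(p_y, p_x) ≈ 107.14°.

≈ 74°N, 107°E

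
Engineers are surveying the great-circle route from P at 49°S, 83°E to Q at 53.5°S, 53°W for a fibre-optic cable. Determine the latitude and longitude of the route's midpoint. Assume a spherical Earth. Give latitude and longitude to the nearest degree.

≈ 73°S, 22°E

Write both endpoints as unit vectors p₁, p₂ with components (cos φ cos λ, cos φ sin λ, sin φ).
The central angle between the endpoints is δ = arccos(p₁·p₂) ≈ 1.239 rad (71.0°).
Interpolate at f = 1/2 with slerp weights a = sin((1−f)δ)/sin δ ≈ 0.614, b = sin(fδ)/sin δ ≈ 0.614.
p = a·p₁ + b·p₂ ≈ (0.269, 0.108, -0.957); φ = arcsin(p_z) ≈ -73.15°, λ = atan2(p_y, p_x) ≈ 21.91°.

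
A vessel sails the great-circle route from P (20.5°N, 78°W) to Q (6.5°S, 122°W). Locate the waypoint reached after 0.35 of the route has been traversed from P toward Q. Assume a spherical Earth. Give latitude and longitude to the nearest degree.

≈ (12°N, 94°W)

Convert each endpoint to a unit vector on the sphere (x = cos φ cos λ, y = cos φ sin λ, z = sin φ).
The central angle between the endpoints is δ = arccos(p₁·p₂) ≈ 0.889 rad (51.0°).
Interpolate at f = 0.35 with slerp weights a = sin((1−f)δ)/sin δ ≈ 0.704, b = sin(fδ)/sin δ ≈ 0.394.
p = a·p₁ + b·p₂ ≈ (-0.071, -0.977, 0.202); φ = arcsin(p_z) ≈ 11.64°, λ = atan2(p_y, p_x) ≈ -94.13°.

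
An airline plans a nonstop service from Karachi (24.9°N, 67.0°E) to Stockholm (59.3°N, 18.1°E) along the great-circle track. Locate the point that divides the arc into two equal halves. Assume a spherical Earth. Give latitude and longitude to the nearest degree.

≈ 45°N, 50°E

Write both endpoints as unit vectors p₁, p₂ with components (cos φ cos λ, cos φ sin λ, sin φ).
The central angle between the endpoints is δ = arccos(p₁·p₂) ≈ 0.841 rad (48.2°).
Interpolate at f = 1/2 with slerp weights a = sin((1−f)δ)/sin δ ≈ 0.548, b = sin(fδ)/sin δ ≈ 0.548.
p = a·p₁ + b·p₂ ≈ (0.460, 0.544, 0.702); φ = arcsin(p_z) ≈ 44.56°, λ = atan2(p_y, p_x) ≈ 49.80°.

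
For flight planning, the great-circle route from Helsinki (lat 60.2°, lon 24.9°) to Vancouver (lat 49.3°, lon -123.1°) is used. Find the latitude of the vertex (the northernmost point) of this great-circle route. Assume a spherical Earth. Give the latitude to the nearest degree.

≈ 79°

The great circle lies in the plane with unit normal n̂ = (p₁ × p₂)/|p₁ × p₂|.
Here n̂_z ≈ -0.186; the vertex latitude is φ_max = arccos|n̂_z| ≈ 79.3°.
Check via Clairaut: cos φ_max = |cos φ₁| · sin C = cos(60.2°)·sin(22.0°) ≈ 0.186, again giving ≈ 79.3°.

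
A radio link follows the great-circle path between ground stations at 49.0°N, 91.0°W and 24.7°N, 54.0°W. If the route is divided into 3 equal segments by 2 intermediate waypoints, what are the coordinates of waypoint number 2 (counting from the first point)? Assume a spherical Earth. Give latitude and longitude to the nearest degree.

The haversine formula gives a central angle δ ≈ 0.658 rad (37.7°) between the endpoints.
Interpolate at f = 2/3 with slerp weights a = sin((1−f)δ)/sin δ ≈ 0.356, b = sin(fδ)/sin δ ≈ 0.695.
p = a·p₁ + b·p₂ ≈ (0.367, -0.744, 0.559); φ = arcsin(p_z) ≈ 33.97°, λ = atan2(p_y, p_x) ≈ -63.75°.

≈ 34°N, 64°W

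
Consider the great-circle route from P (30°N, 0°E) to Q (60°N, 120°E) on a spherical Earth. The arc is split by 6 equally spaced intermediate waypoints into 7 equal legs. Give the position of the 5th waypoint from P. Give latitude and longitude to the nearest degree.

Convert each endpoint to a unit vector on the sphere (x = cos φ cos λ, y = cos φ sin λ, z = sin φ).
The central angle between the endpoints is δ = arccos(p₁·p₂) ≈ 1.353 rad (77.5°).
Interpolate at f = 5/7 with slerp weights a = sin((1−f)δ)/sin δ ≈ 0.386, b = sin(fδ)/sin δ ≈ 0.843.
p = a·p₁ + b·p₂ ≈ (0.124, 0.365, 0.923); φ = arcsin(p_z) ≈ 67.34°, λ = atan2(p_y, p_x) ≈ 71.28°.

≈ (67°N, 71°E)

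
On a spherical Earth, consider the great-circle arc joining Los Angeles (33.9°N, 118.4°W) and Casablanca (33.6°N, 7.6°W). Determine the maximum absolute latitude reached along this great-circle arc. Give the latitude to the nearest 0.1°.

The great circle lies in the plane with unit normal n̂ = (p₁ × p₂)/|p₁ × p₂|.
Here n̂_z ≈ +0.648; the vertex latitude is φ_max = arccos|n̂_z| ≈ 49.6°.
Check via Clairaut: cos φ_max = |cos φ₁| · sin C = cos(33.9°)·sin(51.3°) ≈ 0.648, again giving ≈ 49.6°.

≈ 49.6°N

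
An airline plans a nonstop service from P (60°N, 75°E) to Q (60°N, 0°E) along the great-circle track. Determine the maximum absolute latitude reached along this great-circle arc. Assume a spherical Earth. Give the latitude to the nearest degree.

≈ 65°N

The great circle lies in the plane with unit normal n̂ = (p₁ × p₂)/|p₁ × p₂|.
Here n̂_z ≈ -0.416; the vertex latitude is φ_max = arccos|n̂_z| ≈ 65.4°.
Check via Clairaut: cos φ_max = |cos φ₁| · sin C = cos(60.0°)·sin(56.4°) ≈ 0.416, again giving ≈ 65.4°.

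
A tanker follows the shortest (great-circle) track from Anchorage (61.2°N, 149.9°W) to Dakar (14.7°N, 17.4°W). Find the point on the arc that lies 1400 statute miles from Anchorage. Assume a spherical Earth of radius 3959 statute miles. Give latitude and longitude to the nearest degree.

≈ 70°N, 104°W

Write both endpoints as unit vectors p₁, p₂ with components (cos φ cos λ, cos φ sin λ, sin φ).
The central angle between the endpoints is δ = arccos(p₁·p₂) ≈ 1.663 rad (95.3°). The total great-circle distance is δ·R ≈ 1.663 × 3959 ≈ 6585 mi, so the target fraction is f = 1400/6585 ≈ 0.213.
Interpolate at f ≈ 0.213 with slerp weights a = sin((1−f)δ)/sin δ ≈ 0.970, b = sin(fδ)/sin δ ≈ 0.348.
p = a·p₁ + b·p₂ ≈ (-0.083, -0.335, 0.939); φ = arcsin(p_z) ≈ 69.80°, λ = atan2(p_y, p_x) ≈ -103.98°.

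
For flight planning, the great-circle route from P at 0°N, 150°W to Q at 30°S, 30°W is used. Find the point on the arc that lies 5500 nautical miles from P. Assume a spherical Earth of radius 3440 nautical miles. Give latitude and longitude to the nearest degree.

From cos δ = sin φ₁ sin φ₂ + cos φ₁ cos φ₂ cos Δλ, the central angle is δ ≈ 2.019 rad (115.7°). The total great-circle distance is δ·R ≈ 2.019 × 3440 ≈ 6944 nmi, so the target fraction is f = 5500/6944 ≈ 0.792.
Interpolate at f ≈ 0.792 with slerp weights a = sin((1−f)δ)/sin δ ≈ 0.452, b = sin(fδ)/sin δ ≈ 1.109.
p = a·p₁ + b·p₂ ≈ (0.440, -0.706, -0.554); φ = arcsin(p_z) ≈ -33.68°, λ = atan2(p_y, p_x) ≈ -58.07°.

≈ 34°S, 58°W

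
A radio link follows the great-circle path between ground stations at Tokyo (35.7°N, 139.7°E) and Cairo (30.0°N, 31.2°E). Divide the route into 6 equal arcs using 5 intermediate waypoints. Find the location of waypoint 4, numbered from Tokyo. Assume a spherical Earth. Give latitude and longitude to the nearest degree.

≈ (45°N, 63°E)

From cos δ = sin φ₁ sin φ₂ + cos φ₁ cos φ₂ cos Δλ, the central angle is δ ≈ 1.502 rad (86.1°).
Interpolate at f = 4/6 with slerp weights a = sin((1−f)δ)/sin δ ≈ 0.481, b = sin(fδ)/sin δ ≈ 0.844.
p = a·p₁ + b·p₂ ≈ (0.327, 0.631, 0.703); φ = arcsin(p_z) ≈ 44.66°, λ = atan2(p_y, p_x) ≈ 62.60°.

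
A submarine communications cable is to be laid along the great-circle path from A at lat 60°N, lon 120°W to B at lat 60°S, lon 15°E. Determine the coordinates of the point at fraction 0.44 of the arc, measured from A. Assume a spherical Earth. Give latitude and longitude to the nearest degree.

≈ lat 8°N, lon 57°W

From cos δ = sin φ₁ sin φ₂ + cos φ₁ cos φ₂ cos Δλ, the central angle is δ ≈ 2.757 rad (157.9°).
Interpolate at f = 0.44 with slerp weights a = sin((1−f)δ)/sin δ ≈ 2.661, b = sin(fδ)/sin δ ≈ 2.494.
p = a·p₁ + b·p₂ ≈ (0.539, -0.830, 0.145); φ = arcsin(p_z) ≈ 8.35°, λ = atan2(p_y, p_x) ≈ -56.99°.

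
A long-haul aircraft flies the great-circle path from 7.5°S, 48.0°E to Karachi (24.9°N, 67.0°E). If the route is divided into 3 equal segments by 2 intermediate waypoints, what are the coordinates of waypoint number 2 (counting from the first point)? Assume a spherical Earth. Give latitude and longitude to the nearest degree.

Convert each endpoint to a unit vector on the sphere (x = cos φ cos λ, y = cos φ sin λ, z = sin φ).
The central angle between the endpoints is δ = arccos(p₁·p₂) ≈ 0.651 rad (37.3°).
Interpolate at f = 2/3 with slerp weights a = sin((1−f)δ)/sin δ ≈ 0.355, b = sin(fδ)/sin δ ≈ 0.694.
p = a·p₁ + b·p₂ ≈ (0.482, 0.841, 0.246); φ = arcsin(p_z) ≈ 14.23°, λ = atan2(p_y, p_x) ≈ 60.20°.

≈ 14°N, 60°E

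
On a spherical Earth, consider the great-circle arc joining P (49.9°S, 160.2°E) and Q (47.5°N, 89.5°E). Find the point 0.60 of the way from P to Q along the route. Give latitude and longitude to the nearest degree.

≈ (9°N, 119°E)

The haversine formula gives a central angle δ ≈ 2.004 rad (114.8°) between the endpoints.
Interpolate at f = 0.60 with slerp weights a = sin((1−f)δ)/sin δ ≈ 0.792, b = sin(fδ)/sin δ ≈ 1.028.
p = a·p₁ + b·p₂ ≈ (-0.474, 0.867, 0.152); φ = arcsin(p_z) ≈ 8.76°, λ = atan2(p_y, p_x) ≈ 118.65°.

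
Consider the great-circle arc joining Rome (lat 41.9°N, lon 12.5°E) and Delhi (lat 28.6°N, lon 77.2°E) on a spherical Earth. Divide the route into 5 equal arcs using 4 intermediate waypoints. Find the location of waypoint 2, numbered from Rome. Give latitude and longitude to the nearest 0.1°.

≈ lat 41.1°N, lon 41.0°E

Convert each endpoint to a unit vector on the sphere (x = cos φ cos λ, y = cos φ sin λ, z = sin φ).
The central angle between the endpoints is δ = arccos(p₁·p₂) ≈ 0.929 rad (53.2°).
Interpolate at f = 2/5 with slerp weights a = sin((1−f)δ)/sin δ ≈ 0.660, b = sin(fδ)/sin δ ≈ 0.453.
p = a·p₁ + b·p₂ ≈ (0.568, 0.494, 0.658); φ = arcsin(p_z) ≈ 41.14°, λ = atan2(p_y, p_x) ≈ 41.04°.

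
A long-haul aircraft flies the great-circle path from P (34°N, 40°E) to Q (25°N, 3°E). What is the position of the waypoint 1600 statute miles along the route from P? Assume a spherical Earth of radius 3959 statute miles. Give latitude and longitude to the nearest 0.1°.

≈ (28.8°N, 13.5°E)

Convert each endpoint to a unit vector on the sphere (x = cos φ cos λ, y = cos φ sin λ, z = sin φ).
The central angle between the endpoints is δ = arccos(p₁·p₂) ≈ 0.580 rad (33.2°). The total great-circle distance is δ·R ≈ 0.580 × 3959 ≈ 2297 mi, so the target fraction is f = 1600/2297 ≈ 0.697.
Interpolate at f ≈ 0.697 with slerp weights a = sin((1−f)δ)/sin δ ≈ 0.319, b = sin(fδ)/sin δ ≈ 0.717.
p = a·p₁ + b·p₂ ≈ (0.852, 0.204, 0.482); φ = arcsin(p_z) ≈ 28.80°, λ = atan2(p_y, p_x) ≈ 13.48°.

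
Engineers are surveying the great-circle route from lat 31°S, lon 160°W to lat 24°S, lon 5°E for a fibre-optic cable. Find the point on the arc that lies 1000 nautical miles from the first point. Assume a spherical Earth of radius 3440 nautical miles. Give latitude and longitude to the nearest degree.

From cos δ = sin φ₁ sin φ₂ + cos φ₁ cos φ₂ cos Δλ, the central angle is δ ≈ 2.149 rad (123.2°). The total great-circle distance is δ·R ≈ 2.149 × 3440 ≈ 7394 nmi, so the target fraction is f = 1000/7394 ≈ 0.135.
Interpolate at f ≈ 0.135 with slerp weights a = sin((1−f)δ)/sin δ ≈ 1.145, b = sin(fδ)/sin δ ≈ 0.342.
p = a·p₁ + b·p₂ ≈ (-0.611, -0.309, -0.729); φ = arcsin(p_z) ≈ -46.81°, λ = atan2(p_y, p_x) ≈ -153.21°.

≈ lat 47°S, lon 153°W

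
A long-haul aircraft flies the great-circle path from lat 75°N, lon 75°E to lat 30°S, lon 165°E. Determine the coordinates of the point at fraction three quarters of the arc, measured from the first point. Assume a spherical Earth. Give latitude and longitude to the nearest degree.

≈ lat 1°S, lon 157°E

The haversine formula gives a central angle δ ≈ 2.075 rad (118.9°) between the endpoints.
Interpolate at f = 3/4 with slerp weights a = sin((1−f)δ)/sin δ ≈ 0.566, b = sin(fδ)/sin δ ≈ 1.142.
p = a·p₁ + b·p₂ ≈ (-0.917, 0.397, -0.024); φ = arcsin(p_z) ≈ -1.38°, λ = atan2(p_y, p_x) ≈ 156.57°.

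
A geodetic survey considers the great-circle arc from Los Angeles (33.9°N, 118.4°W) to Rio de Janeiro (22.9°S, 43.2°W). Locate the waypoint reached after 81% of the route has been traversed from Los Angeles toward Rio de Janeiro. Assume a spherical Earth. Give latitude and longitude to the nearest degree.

Write both endpoints as unit vectors p₁, p₂ with components (cos φ cos λ, cos φ sin λ, sin φ).
The central angle between the endpoints is δ = arccos(p₁·p₂) ≈ 1.593 rad (91.2°).
Interpolate at f = 0.81 with slerp weights a = sin((1−f)δ)/sin δ ≈ 0.298, b = sin(fδ)/sin δ ≈ 0.961.
p = a·p₁ + b·p₂ ≈ (0.528, -0.824, -0.208); φ = arcsin(p_z) ≈ -11.99°, λ = atan2(p_y, p_x) ≈ -57.35°.

≈ (12°S, 57°W)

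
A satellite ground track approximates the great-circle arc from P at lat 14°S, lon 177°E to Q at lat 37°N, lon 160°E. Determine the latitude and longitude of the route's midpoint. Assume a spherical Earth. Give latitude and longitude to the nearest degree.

≈ lat 12°N, lon 169°E

The haversine formula gives a central angle δ ≈ 0.933 rad (53.5°) between the endpoints.
Interpolate at f = 1/2 with slerp weights a = sin((1−f)δ)/sin δ ≈ 0.560, b = sin(fδ)/sin δ ≈ 0.560.
p = a·p₁ + b·p₂ ≈ (-0.963, 0.181, 0.201); φ = arcsin(p_z) ≈ 11.62°, λ = atan2(p_y, p_x) ≈ 169.33°.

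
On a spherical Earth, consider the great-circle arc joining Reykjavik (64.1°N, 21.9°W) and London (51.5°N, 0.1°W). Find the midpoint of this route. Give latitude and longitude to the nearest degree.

≈ 58°N, 9°W

The haversine formula gives a central angle δ ≈ 0.296 rad (17.0°) between the endpoints.
Interpolate at f = 1/2 with slerp weights a = sin((1−f)δ)/sin δ ≈ 0.506, b = sin(fδ)/sin δ ≈ 0.506.
p = a·p₁ + b·p₂ ≈ (0.520, -0.083, 0.850); φ = arcsin(p_z) ≈ 58.25°, λ = atan2(p_y, p_x) ≈ -9.07°.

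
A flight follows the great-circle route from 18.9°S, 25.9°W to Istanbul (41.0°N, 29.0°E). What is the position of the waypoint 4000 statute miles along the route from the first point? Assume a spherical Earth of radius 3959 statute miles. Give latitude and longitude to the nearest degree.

Convert each endpoint to a unit vector on the sphere (x = cos φ cos λ, y = cos φ sin λ, z = sin φ).
The central angle between the endpoints is δ = arccos(p₁·p₂) ≈ 1.371 rad (78.6°). The total great-circle distance is δ·R ≈ 1.371 × 3959 ≈ 5429 mi, so the target fraction is f = 4000/5429 ≈ 0.737.
Interpolate at f ≈ 0.737 with slerp weights a = sin((1−f)δ)/sin δ ≈ 0.360, b = sin(fδ)/sin δ ≈ 0.864.
p = a·p₁ + b·p₂ ≈ (0.877, 0.167, 0.450); φ = arcsin(p_z) ≈ 26.76°, λ = atan2(p_y, p_x) ≈ 10.79°.

≈ 27°N, 11°E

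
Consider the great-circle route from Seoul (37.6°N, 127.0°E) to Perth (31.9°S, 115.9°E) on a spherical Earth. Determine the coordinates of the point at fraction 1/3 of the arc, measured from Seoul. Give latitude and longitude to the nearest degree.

Write both endpoints as unit vectors p₁, p₂ with components (cos φ cos λ, cos φ sin λ, sin φ).
The central angle between the endpoints is δ = arccos(p₁·p₂) ≈ 1.226 rad (70.3°).
Interpolate at f = 1/3 with slerp weights a = sin((1−f)δ)/sin δ ≈ 0.775, b = sin(fδ)/sin δ ≈ 0.422.
p = a·p₁ + b·p₂ ≈ (-0.526, 0.813, 0.250); φ = arcsin(p_z) ≈ 14.46°, λ = atan2(p_y, p_x) ≈ 122.91°.

≈ 14°N, 123°E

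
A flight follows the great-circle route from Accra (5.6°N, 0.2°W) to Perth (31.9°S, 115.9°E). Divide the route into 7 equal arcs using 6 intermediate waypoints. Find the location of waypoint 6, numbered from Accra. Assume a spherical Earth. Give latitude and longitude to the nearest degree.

≈ 33°S, 96°E

Write both endpoints as unit vectors p₁, p₂ with components (cos φ cos λ, cos φ sin λ, sin φ).
The central angle between the endpoints is δ = arccos(p₁·p₂) ≈ 2.008 rad (115.0°).
Interpolate at f = 6/7 with slerp weights a = sin((1−f)δ)/sin δ ≈ 0.312, b = sin(fδ)/sin δ ≈ 1.091.
p = a·p₁ + b·p₂ ≈ (-0.094, 0.832, -0.546); φ = arcsin(p_z) ≈ -33.11°, λ = atan2(p_y, p_x) ≈ 96.44°.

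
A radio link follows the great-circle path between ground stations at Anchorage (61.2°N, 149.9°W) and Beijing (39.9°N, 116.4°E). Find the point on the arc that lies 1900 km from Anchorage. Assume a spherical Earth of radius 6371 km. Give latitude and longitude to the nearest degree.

Write both endpoints as unit vectors p₁, p₂ with components (cos φ cos λ, cos φ sin λ, sin φ).
The central angle between the endpoints is δ = arccos(p₁·p₂) ≈ 1.002 rad (57.4°). The total great-circle distance is δ·R ≈ 1.002 × 6371 ≈ 6386 km, so the target fraction is f = 1900/6386 ≈ 0.298.
Interpolate at f ≈ 0.298 with slerp weights a = sin((1−f)δ)/sin δ ≈ 0.768, b = sin(fδ)/sin δ ≈ 0.349.
p = a·p₁ + b·p₂ ≈ (-0.439, 0.054, 0.897); φ = arcsin(p_z) ≈ 63.74°, λ = atan2(p_y, p_x) ≈ 172.99°.

≈ (64°N, 173°E)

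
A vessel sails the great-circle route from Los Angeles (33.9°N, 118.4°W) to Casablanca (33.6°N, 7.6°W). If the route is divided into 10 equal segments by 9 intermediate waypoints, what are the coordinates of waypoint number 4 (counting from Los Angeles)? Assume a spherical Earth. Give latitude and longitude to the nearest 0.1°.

Write both endpoints as unit vectors p₁, p₂ with components (cos φ cos λ, cos φ sin λ, sin φ).
The central angle between the endpoints is δ = arccos(p₁·p₂) ≈ 1.508 rad (86.4°).
Interpolate at f = 4/10 with slerp weights a = sin((1−f)δ)/sin δ ≈ 0.788, b = sin(fδ)/sin δ ≈ 0.568.
p = a·p₁ + b·p₂ ≈ (0.158, -0.638, 0.754); φ = arcsin(p_z) ≈ 48.92°, λ = atan2(p_y, p_x) ≈ -76.07°.

≈ 48.9°N, 76.1°W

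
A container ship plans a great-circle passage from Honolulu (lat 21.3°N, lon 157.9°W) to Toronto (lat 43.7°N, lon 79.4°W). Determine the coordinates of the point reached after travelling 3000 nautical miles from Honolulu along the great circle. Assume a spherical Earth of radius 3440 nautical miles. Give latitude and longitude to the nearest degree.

≈ lat 44°N, lon 104°W

Write both endpoints as unit vectors p₁, p₂ with components (cos φ cos λ, cos φ sin λ, sin φ).
The central angle between the endpoints is δ = arccos(p₁·p₂) ≈ 1.175 rad (67.3°). The total great-circle distance is δ·R ≈ 1.175 × 3440 ≈ 4043 nmi, so the target fraction is f = 3000/4043 ≈ 0.742.
Interpolate at f ≈ 0.742 with slerp weights a = sin((1−f)δ)/sin δ ≈ 0.324, b = sin(fδ)/sin δ ≈ 0.830.
p = a·p₁ + b·p₂ ≈ (-0.169, -0.703, 0.691); φ = arcsin(p_z) ≈ 43.69°, λ = atan2(p_y, p_x) ≈ -103.51°.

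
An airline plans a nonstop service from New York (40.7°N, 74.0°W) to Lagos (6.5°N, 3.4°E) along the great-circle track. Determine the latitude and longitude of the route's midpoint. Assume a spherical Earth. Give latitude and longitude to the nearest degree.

≈ 29°N, 29°W

Convert each endpoint to a unit vector on the sphere (x = cos φ cos λ, y = cos φ sin λ, z = sin φ).
The central angle between the endpoints is δ = arccos(p₁·p₂) ≈ 1.330 rad (76.2°).
Interpolate at f = 1/2 with slerp weights a = sin((1−f)δ)/sin δ ≈ 0.635, b = sin(fδ)/sin δ ≈ 0.635.
p = a·p₁ + b·p₂ ≈ (0.763, -0.426, 0.486); φ = arcsin(p_z) ≈ 29.10°, λ = atan2(p_y, p_x) ≈ -29.15°.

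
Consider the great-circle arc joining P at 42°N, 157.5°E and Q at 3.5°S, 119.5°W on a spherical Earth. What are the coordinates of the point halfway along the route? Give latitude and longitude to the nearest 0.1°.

The haversine formula gives a central angle δ ≈ 1.521 rad (87.2°) between the endpoints.
Interpolate at f = 1/2 with slerp weights a = sin((1−f)δ)/sin δ ≈ 0.690, b = sin(fδ)/sin δ ≈ 0.690.
p = a·p₁ + b·p₂ ≈ (-0.813, -0.403, 0.420); φ = arcsin(p_z) ≈ 24.82°, λ = atan2(p_y, p_x) ≈ -153.62°.

≈ 24.8°N, 153.6°W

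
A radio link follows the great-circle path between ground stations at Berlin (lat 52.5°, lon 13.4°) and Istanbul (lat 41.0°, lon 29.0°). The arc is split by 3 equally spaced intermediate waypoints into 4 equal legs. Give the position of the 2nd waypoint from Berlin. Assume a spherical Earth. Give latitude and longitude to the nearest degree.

≈ lat 47°, lon 22°

Write both endpoints as unit vectors p₁, p₂ with components (cos φ cos λ, cos φ sin λ, sin φ).
The central angle between the endpoints is δ = arccos(p₁·p₂) ≈ 0.273 rad (15.6°).
Interpolate at f = 2/4 with slerp weights a = sin((1−f)δ)/sin δ ≈ 0.505, b = sin(fδ)/sin δ ≈ 0.505.
p = a·p₁ + b·p₂ ≈ (0.632, 0.256, 0.732); φ = arcsin(p_z) ≈ 47.01°, λ = atan2(p_y, p_x) ≈ 22.04°.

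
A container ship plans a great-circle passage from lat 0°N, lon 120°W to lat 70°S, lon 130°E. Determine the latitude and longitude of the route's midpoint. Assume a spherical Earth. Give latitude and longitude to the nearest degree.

≈ lat 45°S, lon 140°W

Write both endpoints as unit vectors p₁, p₂ with components (cos φ cos λ, cos φ sin λ, sin φ).
The central angle between the endpoints is δ = arccos(p₁·p₂) ≈ 1.688 rad (96.7°).
Interpolate at f = 1/2 with slerp weights a = sin((1−f)δ)/sin δ ≈ 0.752, b = sin(fδ)/sin δ ≈ 0.752.
p = a·p₁ + b·p₂ ≈ (-0.542, -0.455, -0.707); φ = arcsin(p_z) ≈ -45.00°, λ = atan2(p_y, p_x) ≈ -140.00°.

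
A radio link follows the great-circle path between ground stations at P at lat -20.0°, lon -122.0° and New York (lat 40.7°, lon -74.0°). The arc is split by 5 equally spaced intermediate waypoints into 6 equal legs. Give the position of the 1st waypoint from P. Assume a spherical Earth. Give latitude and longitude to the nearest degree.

Write both endpoints as unit vectors p₁, p₂ with components (cos φ cos λ, cos φ sin λ, sin φ).
The central angle between the endpoints is δ = arccos(p₁·p₂) ≈ 1.314 rad (75.3°).
Interpolate at f = 1/6 with slerp weights a = sin((1−f)δ)/sin δ ≈ 0.919, b = sin(fδ)/sin δ ≈ 0.225.
p = a·p₁ + b·p₂ ≈ (-0.411, -0.896, -0.168); φ = arcsin(p_z) ≈ -9.66°, λ = atan2(p_y, p_x) ≈ -114.62°.

≈ lat -10°, lon -115°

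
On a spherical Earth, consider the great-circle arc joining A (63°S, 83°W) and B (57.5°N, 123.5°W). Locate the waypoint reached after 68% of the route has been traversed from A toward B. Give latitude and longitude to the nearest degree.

≈ (19°N, 109°W)

Convert each endpoint to a unit vector on the sphere (x = cos φ cos λ, y = cos φ sin λ, z = sin φ).
The central angle between the endpoints is δ = arccos(p₁·p₂) ≈ 2.172 rad (124.5°).
Interpolate at f = 0.68 with slerp weights a = sin((1−f)δ)/sin δ ≈ 0.777, b = sin(fδ)/sin δ ≈ 1.208.
p = a·p₁ + b·p₂ ≈ (-0.315, -0.891, 0.326); φ = arcsin(p_z) ≈ 19.04°, λ = atan2(p_y, p_x) ≈ -109.48°.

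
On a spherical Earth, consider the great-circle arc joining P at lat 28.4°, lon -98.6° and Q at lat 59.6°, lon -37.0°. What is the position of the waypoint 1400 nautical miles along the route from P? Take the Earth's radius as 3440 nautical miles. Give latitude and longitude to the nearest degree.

The haversine formula gives a central angle δ ≈ 0.900 rad (51.5°) between the endpoints. The total great-circle distance is δ·R ≈ 0.900 × 3440 ≈ 3095 nmi, so the target fraction is f = 1400/3095 ≈ 0.452.
Interpolate at f ≈ 0.452 with slerp weights a = sin((1−f)δ)/sin δ ≈ 0.604, b = sin(fδ)/sin δ ≈ 0.505.
p = a·p₁ + b·p₂ ≈ (0.125, -0.679, 0.723); φ = arcsin(p_z) ≈ 46.32°, λ = atan2(p_y, p_x) ≈ -79.58°.

≈ lat 46°, lon -80°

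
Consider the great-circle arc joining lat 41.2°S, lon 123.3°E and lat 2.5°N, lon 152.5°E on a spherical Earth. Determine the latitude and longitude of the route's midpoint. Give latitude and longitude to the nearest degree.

Write both endpoints as unit vectors p₁, p₂ with components (cos φ cos λ, cos φ sin λ, sin φ).
The central angle between the endpoints is δ = arccos(p₁·p₂) ≈ 0.893 rad (51.1°).
Interpolate at f = 1/2 with slerp weights a = sin((1−f)δ)/sin δ ≈ 0.554, b = sin(fδ)/sin δ ≈ 0.554.
p = a·p₁ + b·p₂ ≈ (-0.720, 0.604, -0.341); φ = arcsin(p_z) ≈ -19.93°, λ = atan2(p_y, p_x) ≈ 140.00°.

≈ lat 20°S, lon 140°E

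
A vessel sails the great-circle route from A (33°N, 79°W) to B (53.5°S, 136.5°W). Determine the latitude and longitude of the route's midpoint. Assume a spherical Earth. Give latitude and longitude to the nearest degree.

≈ (12°S, 102°W)

Convert each endpoint to a unit vector on the sphere (x = cos φ cos λ, y = cos φ sin λ, z = sin φ).
The central angle between the endpoints is δ = arccos(p₁·p₂) ≈ 1.741 rad (99.8°).
Interpolate at f = 1/2 with slerp weights a = sin((1−f)δ)/sin δ ≈ 0.776, b = sin(fδ)/sin δ ≈ 0.776.
p = a·p₁ + b·p₂ ≈ (-0.211, -0.957, -0.201); φ = arcsin(p_z) ≈ -11.61°, λ = atan2(p_y, p_x) ≈ -102.42°.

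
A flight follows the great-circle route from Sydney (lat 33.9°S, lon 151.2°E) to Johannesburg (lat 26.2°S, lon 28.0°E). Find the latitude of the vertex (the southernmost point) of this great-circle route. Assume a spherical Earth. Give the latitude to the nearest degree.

≈ 51°S

The great circle lies in the plane with unit normal n̂ = (p₁ × p₂)/|p₁ × p₂|.
Here n̂_z ≈ -0.631; the vertex latitude is φ_max = arccos|n̂_z| ≈ 50.8°.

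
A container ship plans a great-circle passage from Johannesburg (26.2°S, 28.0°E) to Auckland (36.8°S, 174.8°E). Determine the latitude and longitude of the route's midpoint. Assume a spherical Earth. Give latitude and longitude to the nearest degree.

≈ (65°S, 91°E)

Write both endpoints as unit vectors p₁, p₂ with components (cos φ cos λ, cos φ sin λ, sin φ).
The central angle between the endpoints is δ = arccos(p₁·p₂) ≈ 1.914 rad (109.7°).
Interpolate at f = 1/2 with slerp weights a = sin((1−f)δ)/sin δ ≈ 0.868, b = sin(fδ)/sin δ ≈ 0.868.
p = a·p₁ + b·p₂ ≈ (-0.005, 0.429, -0.903); φ = arcsin(p_z) ≈ -64.61°, λ = atan2(p_y, p_x) ≈ 90.60°.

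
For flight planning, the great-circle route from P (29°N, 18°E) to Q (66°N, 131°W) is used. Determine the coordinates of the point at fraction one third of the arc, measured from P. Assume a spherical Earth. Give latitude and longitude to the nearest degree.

≈ (55°N, 8°E)

Write both endpoints as unit vectors p₁, p₂ with components (cos φ cos λ, cos φ sin λ, sin φ).
The central angle between the endpoints is δ = arccos(p₁·p₂) ≈ 1.432 rad (82.1°).
Interpolate at f = 1/3 with slerp weights a = sin((1−f)δ)/sin δ ≈ 0.824, b = sin(fδ)/sin δ ≈ 0.464.
p = a·p₁ + b·p₂ ≈ (0.562, 0.080, 0.823); φ = arcsin(p_z) ≈ 55.43°, λ = atan2(p_y, p_x) ≈ 8.14°.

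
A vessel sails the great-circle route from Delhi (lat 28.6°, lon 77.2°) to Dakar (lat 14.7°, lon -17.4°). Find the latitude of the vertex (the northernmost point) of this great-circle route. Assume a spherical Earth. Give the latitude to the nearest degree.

The great circle lies in the plane with unit normal n̂ = (p₁ × p₂)/|p₁ × p₂|.
Here n̂_z ≈ -0.848; the vertex latitude is φ_max = arccos|n̂_z| ≈ 32.0°.
Check via Clairaut: cos φ_max = |cos φ₁| · sin C = cos(28.6°)·sin(74.9°) ≈ 0.848, again giving ≈ 32.0°.

≈ 32°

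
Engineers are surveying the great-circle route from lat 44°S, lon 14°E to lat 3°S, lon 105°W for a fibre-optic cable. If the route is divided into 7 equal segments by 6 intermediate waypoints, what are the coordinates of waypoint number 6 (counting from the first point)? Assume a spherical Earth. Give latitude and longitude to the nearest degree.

From cos δ = sin φ₁ sin φ₂ + cos φ₁ cos φ₂ cos Δλ, the central angle is δ ≈ 1.888 rad (108.2°).
Interpolate at f = 6/7 with slerp weights a = sin((1−f)δ)/sin δ ≈ 0.280, b = sin(fδ)/sin δ ≈ 1.051.
p = a·p₁ + b·p₂ ≈ (-0.076, -0.965, -0.250); φ = arcsin(p_z) ≈ -14.47°, λ = atan2(p_y, p_x) ≈ -94.50°.

≈ lat 14°S, lon 95°W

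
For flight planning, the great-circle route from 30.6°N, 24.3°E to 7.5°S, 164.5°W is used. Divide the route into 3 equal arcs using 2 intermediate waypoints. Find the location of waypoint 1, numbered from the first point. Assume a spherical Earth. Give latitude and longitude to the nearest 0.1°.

≈ 70.8°N, 85.3°E

Convert each endpoint to a unit vector on the sphere (x = cos φ cos λ, y = cos φ sin λ, z = sin φ).
The central angle between the endpoints is δ = arccos(p₁·p₂) ≈ 2.714 rad (155.5°).
Interpolate at f = 1/3 with slerp weights a = sin((1−f)δ)/sin δ ≈ 2.341, b = sin(fδ)/sin δ ≈ 1.894.
p = a·p₁ + b·p₂ ≈ (0.027, 0.327, 0.944); φ = arcsin(p_z) ≈ 70.82°, λ = atan2(p_y, p_x) ≈ 85.26°.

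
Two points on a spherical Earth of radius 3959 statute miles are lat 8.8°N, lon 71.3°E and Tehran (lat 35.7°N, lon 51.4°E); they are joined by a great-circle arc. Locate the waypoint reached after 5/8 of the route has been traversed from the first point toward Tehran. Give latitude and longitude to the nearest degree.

≈ lat 26°N, lon 60°E

Write both endpoints as unit vectors p₁, p₂ with components (cos φ cos λ, cos φ sin λ, sin φ).
The central angle between the endpoints is δ = arccos(p₁·p₂) ≈ 0.566 rad (32.4°).
Interpolate at f = 5/8 with slerp weights a = sin((1−f)δ)/sin δ ≈ 0.393, b = sin(fδ)/sin δ ≈ 0.646.
p = a·p₁ + b·p₂ ≈ (0.452, 0.778, 0.437); φ = arcsin(p_z) ≈ 25.92°, λ = atan2(p_y, p_x) ≈ 59.85°.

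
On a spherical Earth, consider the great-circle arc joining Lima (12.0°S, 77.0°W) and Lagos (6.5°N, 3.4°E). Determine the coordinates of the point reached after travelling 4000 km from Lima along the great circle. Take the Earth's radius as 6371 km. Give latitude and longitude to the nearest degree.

From cos δ = sin φ₁ sin φ₂ + cos φ₁ cos φ₂ cos Δλ, the central angle is δ ≈ 1.432 rad (82.0°). The total great-circle distance is δ·R ≈ 1.432 × 6371 ≈ 9122 km, so the target fraction is f = 4000/9122 ≈ 0.438.
Interpolate at f ≈ 0.438 with slerp weights a = sin((1−f)δ)/sin δ ≈ 0.727, b = sin(fδ)/sin δ ≈ 0.593.
p = a·p₁ + b·p₂ ≈ (0.748, -0.658, -0.084); φ = arcsin(p_z) ≈ -4.82°, λ = atan2(p_y, p_x) ≈ -41.33°.

≈ (5°S, 41°W)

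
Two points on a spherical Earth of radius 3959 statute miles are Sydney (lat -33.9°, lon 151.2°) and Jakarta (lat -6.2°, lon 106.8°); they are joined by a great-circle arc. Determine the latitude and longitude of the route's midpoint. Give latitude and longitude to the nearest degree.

Write both endpoints as unit vectors p₁, p₂ with components (cos φ cos λ, cos φ sin λ, sin φ).
The central angle between the endpoints is δ = arccos(p₁·p₂) ≈ 0.863 rad (49.5°).
Interpolate at f = 1/2 with slerp weights a = sin((1−f)δ)/sin δ ≈ 0.551, b = sin(fδ)/sin δ ≈ 0.551.
p = a·p₁ + b·p₂ ≈ (-0.559, 0.744, -0.367); φ = arcsin(p_z) ≈ -21.50°, λ = atan2(p_y, p_x) ≈ 126.90°.

≈ lat -22°, lon 127°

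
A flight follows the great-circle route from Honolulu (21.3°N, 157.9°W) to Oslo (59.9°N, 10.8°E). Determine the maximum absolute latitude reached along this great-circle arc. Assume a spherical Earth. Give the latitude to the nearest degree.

≈ 85°N

The great circle lies in the plane with unit normal n̂ = (p₁ × p₂)/|p₁ × p₂|.
Here n̂_z ≈ +0.093; the vertex latitude is φ_max = arccos|n̂_z| ≈ 84.7°.
Check via Clairaut: cos φ_max = |cos φ₁| · sin C = cos(21.3°)·sin(5.7°) ≈ 0.093, again giving ≈ 84.7°.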